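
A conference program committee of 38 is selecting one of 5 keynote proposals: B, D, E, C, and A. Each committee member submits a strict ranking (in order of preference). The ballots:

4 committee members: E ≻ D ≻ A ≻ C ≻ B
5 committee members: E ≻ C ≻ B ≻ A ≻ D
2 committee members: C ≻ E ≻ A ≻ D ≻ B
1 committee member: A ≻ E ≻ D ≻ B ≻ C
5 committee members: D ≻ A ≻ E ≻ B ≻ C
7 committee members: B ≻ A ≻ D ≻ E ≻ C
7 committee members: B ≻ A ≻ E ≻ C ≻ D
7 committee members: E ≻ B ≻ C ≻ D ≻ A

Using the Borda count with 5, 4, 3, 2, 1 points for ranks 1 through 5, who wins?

E

B: 4·1 + 5·3 + 2·1 + 1·2 + 5·2 + 7·5 + 7·5 + 7·4 = 131
D: 4·4 + 5·1 + 2·2 + 1·3 + 5·5 + 7·3 + 7·1 + 7·2 = 95
E: 4·5 + 5·5 + 2·4 + 1·4 + 5·3 + 7·2 + 7·3 + 7·5 = 142
C: 4·2 + 5·4 + 2·5 + 1·1 + 5·1 + 7·1 + 7·2 + 7·3 = 86
A: 4·3 + 5·2 + 2·3 + 1·5 + 5·4 + 7·4 + 7·4 + 7·1 = 116
E has the highest Borda score (142).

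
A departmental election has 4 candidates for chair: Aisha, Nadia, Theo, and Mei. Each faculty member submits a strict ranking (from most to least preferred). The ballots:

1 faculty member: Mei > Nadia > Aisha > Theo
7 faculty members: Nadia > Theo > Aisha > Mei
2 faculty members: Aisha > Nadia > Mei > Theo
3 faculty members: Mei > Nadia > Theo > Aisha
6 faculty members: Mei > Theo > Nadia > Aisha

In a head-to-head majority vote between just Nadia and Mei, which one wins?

Voters preferring Nadia to Mei: 9; preferring Mei to Nadia: 10.
Mei wins the head-to-head.

Mei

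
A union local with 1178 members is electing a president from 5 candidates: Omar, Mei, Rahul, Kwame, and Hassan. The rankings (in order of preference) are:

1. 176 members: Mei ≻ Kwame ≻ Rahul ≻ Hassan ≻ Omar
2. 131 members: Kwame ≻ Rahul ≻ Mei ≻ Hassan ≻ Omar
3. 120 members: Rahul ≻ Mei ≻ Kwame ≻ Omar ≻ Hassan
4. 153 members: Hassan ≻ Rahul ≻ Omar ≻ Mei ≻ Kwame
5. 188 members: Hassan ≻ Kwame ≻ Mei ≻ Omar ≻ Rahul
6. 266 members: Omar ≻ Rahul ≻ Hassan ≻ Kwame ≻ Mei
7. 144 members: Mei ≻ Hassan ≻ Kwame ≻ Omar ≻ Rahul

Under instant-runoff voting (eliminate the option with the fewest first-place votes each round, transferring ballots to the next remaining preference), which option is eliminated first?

Rahul

Round 1: Omar 266, Mei 320, Rahul 120, Kwame 131, Hassan 341. Eliminate Rahul.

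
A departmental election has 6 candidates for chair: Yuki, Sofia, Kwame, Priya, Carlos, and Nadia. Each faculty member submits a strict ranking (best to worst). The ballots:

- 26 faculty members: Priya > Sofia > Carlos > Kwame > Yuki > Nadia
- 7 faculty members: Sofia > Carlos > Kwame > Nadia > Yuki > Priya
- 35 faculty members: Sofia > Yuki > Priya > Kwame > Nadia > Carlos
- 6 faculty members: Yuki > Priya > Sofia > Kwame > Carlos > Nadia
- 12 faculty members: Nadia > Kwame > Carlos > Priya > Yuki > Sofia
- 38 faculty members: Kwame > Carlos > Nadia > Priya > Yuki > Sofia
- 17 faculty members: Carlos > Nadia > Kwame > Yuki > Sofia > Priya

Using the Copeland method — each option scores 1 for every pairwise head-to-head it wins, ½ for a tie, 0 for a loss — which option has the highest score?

Yuki: beats Sofia; loses to Kwame, Priya, Carlos, and Nadia → score 1.
Sofia: beats Kwame, Carlos, and Nadia; loses to Yuki and Priya → score 3.
Kwame: beats Yuki, Priya, Carlos, and Nadia; loses to Sofia → score 4.
Priya: beats Yuki and Sofia; loses to Kwame, Carlos, and Nadia → score 2.
Carlos: beats Yuki, Priya, and Nadia; loses to Sofia and Kwame → score 3.
Nadia: beats Yuki and Priya; loses to Sofia, Kwame, and Carlos → score 2.
Kwame has the best pairwise record.

Kwame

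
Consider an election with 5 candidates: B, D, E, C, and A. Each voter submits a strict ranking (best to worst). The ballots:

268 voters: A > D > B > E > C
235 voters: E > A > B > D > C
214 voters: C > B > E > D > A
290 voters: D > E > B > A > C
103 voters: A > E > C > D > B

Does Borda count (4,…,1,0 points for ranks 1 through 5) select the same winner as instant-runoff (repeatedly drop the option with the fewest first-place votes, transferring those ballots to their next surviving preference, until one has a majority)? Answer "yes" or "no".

Borda — scores: B 2228, D 2516, E 2815, C 1062, A 2479. Winner: E.
Instant-runoff — R1 B 0, D 290, E 235, C 214, A 371 (B out); R2 D 290, E 235, C 214, A 371 (C out); R3 D 290, E 449, A 371 (D out); R4 E 739, A 371 (E winner). Winner: E.
The two methods agree.

yes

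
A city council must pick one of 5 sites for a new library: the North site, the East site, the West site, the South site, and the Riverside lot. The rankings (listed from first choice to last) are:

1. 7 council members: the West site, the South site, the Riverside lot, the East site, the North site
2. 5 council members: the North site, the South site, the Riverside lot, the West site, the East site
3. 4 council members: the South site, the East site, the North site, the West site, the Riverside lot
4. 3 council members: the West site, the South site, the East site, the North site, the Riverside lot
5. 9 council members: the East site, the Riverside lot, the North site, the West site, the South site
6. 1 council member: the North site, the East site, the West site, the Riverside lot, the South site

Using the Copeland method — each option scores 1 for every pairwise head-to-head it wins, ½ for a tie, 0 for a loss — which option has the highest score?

the North site: beats the West site and the South site; loses to the East site and the Riverside lot → score 2.
the East site: beats the North site and the Riverside lot; loses to the West site and the South site → score 2.
the West site: beats the East site, the South site, and the Riverside lot; loses to the North site → score 3.
the South site: beats the East site and the Riverside lot; loses to the North site and the West site → score 2.
the Riverside lot: beats the North site; loses to the East site, the West site, and the South site → score 1.
the West site has the best pairwise record.

the West site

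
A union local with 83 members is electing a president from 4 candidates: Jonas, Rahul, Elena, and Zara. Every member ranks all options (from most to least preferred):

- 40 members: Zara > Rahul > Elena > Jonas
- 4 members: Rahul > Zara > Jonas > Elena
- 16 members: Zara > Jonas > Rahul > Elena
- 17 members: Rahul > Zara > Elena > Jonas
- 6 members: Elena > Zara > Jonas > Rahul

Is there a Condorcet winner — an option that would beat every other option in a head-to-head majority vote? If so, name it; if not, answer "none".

Zara vs Jonas: 83–0 for Zara.
Zara vs Rahul: 62–21 for Zara.
Zara vs Elena: 77–6 for Zara.
Zara beats every other option head-to-head.

Zara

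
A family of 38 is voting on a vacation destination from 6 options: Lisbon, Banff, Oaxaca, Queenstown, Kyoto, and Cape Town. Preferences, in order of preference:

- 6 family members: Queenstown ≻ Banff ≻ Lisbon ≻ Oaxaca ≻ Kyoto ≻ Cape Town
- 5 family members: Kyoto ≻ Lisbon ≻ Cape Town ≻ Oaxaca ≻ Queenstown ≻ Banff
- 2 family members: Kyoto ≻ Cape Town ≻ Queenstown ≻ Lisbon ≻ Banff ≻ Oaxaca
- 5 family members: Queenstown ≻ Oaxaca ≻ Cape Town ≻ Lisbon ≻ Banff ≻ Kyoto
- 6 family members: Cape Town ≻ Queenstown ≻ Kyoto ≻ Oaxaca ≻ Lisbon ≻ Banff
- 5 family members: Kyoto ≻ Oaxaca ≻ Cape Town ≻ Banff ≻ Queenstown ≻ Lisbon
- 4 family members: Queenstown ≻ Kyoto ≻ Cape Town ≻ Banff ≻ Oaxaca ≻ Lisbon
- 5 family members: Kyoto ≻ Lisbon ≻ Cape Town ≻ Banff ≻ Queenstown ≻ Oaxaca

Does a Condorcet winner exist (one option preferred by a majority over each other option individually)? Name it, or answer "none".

none

Checking pairwise contests:
Oaxaca beats Lisbon 20–18.
Lisbon beats Banff 23–15.
Queenstown beats Oaxaca 28–10.
Cape Town beats Queenstown 23–15.
Queenstown beats Kyoto 21–17.
Kyoto beats Cape Town 27–11.
Every option loses at least one head-to-head, so there is no Condorcet winner.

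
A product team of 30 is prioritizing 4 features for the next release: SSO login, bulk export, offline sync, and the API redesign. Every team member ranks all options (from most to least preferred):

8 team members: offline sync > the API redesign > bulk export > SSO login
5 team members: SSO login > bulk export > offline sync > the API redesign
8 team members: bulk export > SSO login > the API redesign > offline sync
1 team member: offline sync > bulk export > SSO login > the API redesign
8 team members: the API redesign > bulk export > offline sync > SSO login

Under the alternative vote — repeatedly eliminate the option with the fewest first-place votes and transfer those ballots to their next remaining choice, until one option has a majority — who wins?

bulk export

Round 1: SSO login 5, bulk export 8, offline sync 9, the API redesign 8. Eliminate SSO login.
Round 2: bulk export 13, offline sync 9, the API redesign 8. Eliminate the API redesign.
Round 3: bulk export 21, offline sync 9. Bulk export has a majority.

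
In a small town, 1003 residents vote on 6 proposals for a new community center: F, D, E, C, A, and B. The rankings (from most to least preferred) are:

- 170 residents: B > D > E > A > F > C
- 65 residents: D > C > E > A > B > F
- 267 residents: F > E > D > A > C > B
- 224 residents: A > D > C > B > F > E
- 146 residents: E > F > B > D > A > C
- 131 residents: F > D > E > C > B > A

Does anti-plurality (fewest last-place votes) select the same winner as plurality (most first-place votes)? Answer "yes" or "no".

no

Anti-plurality — last-place votes: F 65, D 0, E 224, C 316, A 131, B 267. Winner: D.
Plurality — first-place votes: F 398, D 65, E 146, C 0, A 224, B 170. Winner: F.
The two methods disagree.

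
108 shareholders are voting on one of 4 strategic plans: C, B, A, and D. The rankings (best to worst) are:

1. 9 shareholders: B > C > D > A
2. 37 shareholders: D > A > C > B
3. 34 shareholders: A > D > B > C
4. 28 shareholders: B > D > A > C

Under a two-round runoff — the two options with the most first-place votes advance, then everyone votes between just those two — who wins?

D

Round 1 first-place votes: C 0, B 37, A 34, D 37.
B and D advance.
Runoff: B is preferred to D by 37 voters; D by 71.
D wins the runoff.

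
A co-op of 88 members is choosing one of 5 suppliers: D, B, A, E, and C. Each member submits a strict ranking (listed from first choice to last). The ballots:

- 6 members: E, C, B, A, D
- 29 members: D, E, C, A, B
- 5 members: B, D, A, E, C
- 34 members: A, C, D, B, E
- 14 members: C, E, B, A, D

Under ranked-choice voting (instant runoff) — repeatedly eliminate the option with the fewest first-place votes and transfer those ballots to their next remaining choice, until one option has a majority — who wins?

A

Round 1: D 29, B 5, A 34, E 6, C 14. Eliminate B.
Round 2: D 34, A 34, E 6, C 14. Eliminate E.
Round 3: D 34, A 34, C 20. Eliminate C.
Round 4: D 34, A 54. A has a majority.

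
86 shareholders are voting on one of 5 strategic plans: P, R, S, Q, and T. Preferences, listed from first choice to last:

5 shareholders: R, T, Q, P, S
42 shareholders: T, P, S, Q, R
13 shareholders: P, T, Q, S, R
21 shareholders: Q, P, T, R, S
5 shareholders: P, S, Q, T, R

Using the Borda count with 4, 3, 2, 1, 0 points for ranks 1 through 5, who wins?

T

P: 5·1 + 42·3 + 13·4 + 21·3 + 5·4 = 266
R: 5·4 + 42·0 + 13·0 + 21·1 + 5·0 = 41
S: 5·0 + 42·2 + 13·1 + 21·0 + 5·3 = 112
Q: 5·2 + 42·1 + 13·2 + 21·4 + 5·2 = 172
T: 5·3 + 42·4 + 13·3 + 21·2 + 5·1 = 269
T has the highest Borda score (269).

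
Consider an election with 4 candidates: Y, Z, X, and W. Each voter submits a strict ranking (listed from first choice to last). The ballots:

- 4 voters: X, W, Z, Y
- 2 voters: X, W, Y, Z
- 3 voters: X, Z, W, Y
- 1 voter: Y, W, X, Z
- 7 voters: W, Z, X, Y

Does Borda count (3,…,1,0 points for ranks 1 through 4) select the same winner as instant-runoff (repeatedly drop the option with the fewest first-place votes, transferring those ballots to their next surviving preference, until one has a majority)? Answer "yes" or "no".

Borda — scores: Y 5, Z 24, X 35, W 38. Winner: W.
Instant-runoff — R1 Y 1, Z 0, X 9, W 7 (X winner). Winner: X.
The two methods disagree.

no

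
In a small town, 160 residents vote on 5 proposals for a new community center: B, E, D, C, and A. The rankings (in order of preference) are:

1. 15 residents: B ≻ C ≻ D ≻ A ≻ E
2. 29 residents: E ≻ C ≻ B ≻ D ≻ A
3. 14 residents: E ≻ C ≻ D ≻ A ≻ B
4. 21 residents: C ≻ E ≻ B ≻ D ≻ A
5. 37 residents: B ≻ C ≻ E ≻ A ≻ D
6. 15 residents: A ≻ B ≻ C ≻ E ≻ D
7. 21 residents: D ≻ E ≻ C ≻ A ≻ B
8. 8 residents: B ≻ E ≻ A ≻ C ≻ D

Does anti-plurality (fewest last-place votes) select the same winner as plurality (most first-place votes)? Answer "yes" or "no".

Anti-plurality — last-place votes: B 35, E 15, D 60, C 0, A 50. Winner: C.
Plurality — first-place votes: B 60, E 43, D 21, C 21, A 15. Winner: B.
The two methods disagree.

no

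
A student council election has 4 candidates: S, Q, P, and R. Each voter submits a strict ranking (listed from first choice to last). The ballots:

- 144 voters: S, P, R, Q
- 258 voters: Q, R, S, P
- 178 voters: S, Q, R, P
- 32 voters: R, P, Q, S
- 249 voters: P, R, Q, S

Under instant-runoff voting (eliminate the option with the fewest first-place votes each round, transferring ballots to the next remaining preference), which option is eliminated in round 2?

Round 1: S 322, Q 258, P 249, R 32. Eliminate R.
Round 2: S 322, Q 258, P 281. Eliminate Q.

Q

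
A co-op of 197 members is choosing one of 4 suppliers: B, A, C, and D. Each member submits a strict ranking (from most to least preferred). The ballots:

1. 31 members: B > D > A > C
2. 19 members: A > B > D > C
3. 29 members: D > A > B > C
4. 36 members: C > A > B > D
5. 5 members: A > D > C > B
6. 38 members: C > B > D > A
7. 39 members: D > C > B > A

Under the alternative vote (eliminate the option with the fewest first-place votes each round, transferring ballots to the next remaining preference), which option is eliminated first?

Round 1: B 31, A 24, C 74, D 68. Eliminate A.

A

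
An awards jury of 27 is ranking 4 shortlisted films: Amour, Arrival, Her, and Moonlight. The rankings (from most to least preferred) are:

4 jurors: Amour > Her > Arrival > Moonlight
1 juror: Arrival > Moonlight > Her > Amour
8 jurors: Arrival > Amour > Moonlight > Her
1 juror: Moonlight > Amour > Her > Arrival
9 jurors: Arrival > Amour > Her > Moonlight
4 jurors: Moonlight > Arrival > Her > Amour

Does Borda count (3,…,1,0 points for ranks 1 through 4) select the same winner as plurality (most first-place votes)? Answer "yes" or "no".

Borda — scores: Amour 48, Arrival 66, Her 23, Moonlight 25. Winner: Arrival.
Plurality — first-place votes: Amour 4, Arrival 18, Her 0, Moonlight 5. Winner: Arrival.
The two methods agree.

yes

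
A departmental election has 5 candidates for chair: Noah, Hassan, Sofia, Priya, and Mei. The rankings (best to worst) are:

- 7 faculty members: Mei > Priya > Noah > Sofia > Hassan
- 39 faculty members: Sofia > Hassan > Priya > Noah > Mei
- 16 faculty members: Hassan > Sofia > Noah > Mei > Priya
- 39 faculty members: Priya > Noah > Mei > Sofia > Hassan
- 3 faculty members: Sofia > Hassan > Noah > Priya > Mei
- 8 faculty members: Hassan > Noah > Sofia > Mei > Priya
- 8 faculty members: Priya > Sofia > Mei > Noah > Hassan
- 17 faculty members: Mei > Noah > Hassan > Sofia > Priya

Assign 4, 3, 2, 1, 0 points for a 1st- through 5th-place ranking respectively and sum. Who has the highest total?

Sofia

Noah: 7·2 + 39·1 + 16·2 + 39·3 + 3·2 + 8·3 + 8·1 + 17·3 = 291
Hassan: 7·0 + 39·3 + 16·4 + 39·0 + 3·3 + 8·4 + 8·0 + 17·2 = 256
Sofia: 7·1 + 39·4 + 16·3 + 39·1 + 3·4 + 8·2 + 8·3 + 17·1 = 319
Priya: 7·3 + 39·2 + 16·0 + 39·4 + 3·1 + 8·0 + 8·4 + 17·0 = 290
Mei: 7·4 + 39·0 + 16·1 + 39·2 + 3·0 + 8·1 + 8·2 + 17·4 = 214
Sofia has the highest Borda score (319).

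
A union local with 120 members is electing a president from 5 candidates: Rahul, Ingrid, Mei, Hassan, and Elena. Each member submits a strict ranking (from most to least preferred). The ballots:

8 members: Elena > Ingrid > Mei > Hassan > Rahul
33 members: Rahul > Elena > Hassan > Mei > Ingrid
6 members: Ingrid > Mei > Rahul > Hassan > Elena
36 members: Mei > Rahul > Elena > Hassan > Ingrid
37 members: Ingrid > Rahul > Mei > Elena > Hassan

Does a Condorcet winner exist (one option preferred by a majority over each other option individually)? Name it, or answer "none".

Rahul

Rahul vs Ingrid: 69–51 for Rahul.
Rahul vs Mei: 70–50 for Rahul.
Rahul vs Hassan: 112–8 for Rahul.
Rahul vs Elena: 112–8 for Rahul.
Rahul beats every other option head-to-head.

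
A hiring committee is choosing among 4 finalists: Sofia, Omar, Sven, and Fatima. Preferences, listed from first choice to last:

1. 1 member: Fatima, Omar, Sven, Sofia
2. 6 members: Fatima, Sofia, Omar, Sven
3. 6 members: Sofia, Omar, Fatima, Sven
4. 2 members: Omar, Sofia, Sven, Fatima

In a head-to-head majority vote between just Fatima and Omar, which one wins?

Omar

Voters preferring Fatima to Omar: 7; preferring Omar to Fatima: 8.
Omar wins the head-to-head.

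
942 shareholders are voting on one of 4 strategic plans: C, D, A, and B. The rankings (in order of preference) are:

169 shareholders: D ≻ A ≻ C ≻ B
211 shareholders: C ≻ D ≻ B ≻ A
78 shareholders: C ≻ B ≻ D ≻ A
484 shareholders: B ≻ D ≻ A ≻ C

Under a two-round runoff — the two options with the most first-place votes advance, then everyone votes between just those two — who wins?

B

Round 1 first-place votes: C 289, D 169, A 0, B 484.
B and C advance.
Runoff: B is preferred to C by 484 voters; C by 458.
B wins the runoff.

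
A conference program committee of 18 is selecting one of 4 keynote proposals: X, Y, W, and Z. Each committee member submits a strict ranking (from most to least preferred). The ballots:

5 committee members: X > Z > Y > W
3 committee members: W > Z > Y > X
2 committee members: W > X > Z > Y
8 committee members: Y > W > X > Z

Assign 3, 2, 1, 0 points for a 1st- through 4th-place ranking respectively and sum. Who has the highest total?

X: 5·3 + 3·0 + 2·2 + 8·1 = 27
Y: 5·1 + 3·1 + 2·0 + 8·3 = 32
W: 5·0 + 3·3 + 2·3 + 8·2 = 31
Z: 5·2 + 3·2 + 2·1 + 8·0 = 18
Y has the highest Borda score (32).

Y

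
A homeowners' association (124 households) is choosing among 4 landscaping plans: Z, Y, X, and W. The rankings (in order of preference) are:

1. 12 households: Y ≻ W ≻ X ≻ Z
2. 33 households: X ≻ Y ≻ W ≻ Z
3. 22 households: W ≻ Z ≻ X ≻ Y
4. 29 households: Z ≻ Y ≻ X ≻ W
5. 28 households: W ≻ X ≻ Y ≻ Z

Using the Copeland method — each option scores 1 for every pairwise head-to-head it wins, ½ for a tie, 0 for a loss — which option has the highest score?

X

Z: loses to Y, X, and W → score 0.
Y: beats Z and W; loses to X → score 2.
X: beats Z and Y; ties W → score 2.5.
W: beats Z; ties X; loses to Y → score 1.5.
X has the best pairwise record.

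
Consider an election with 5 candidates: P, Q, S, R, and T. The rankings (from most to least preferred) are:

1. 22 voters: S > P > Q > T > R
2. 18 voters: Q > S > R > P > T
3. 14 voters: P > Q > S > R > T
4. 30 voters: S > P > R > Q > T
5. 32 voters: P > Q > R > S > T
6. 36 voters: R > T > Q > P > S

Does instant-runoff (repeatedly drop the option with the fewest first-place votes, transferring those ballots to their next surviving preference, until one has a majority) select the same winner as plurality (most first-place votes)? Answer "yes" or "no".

Instant-runoff — R1 P 46, Q 18, S 52, R 36, T 0 (T out); R2 P 46, Q 18, S 52, R 36 (Q out); R3 P 46, S 70, R 36 (R out); R4 P 82, S 70 (P winner). Winner: P.
Plurality — first-place votes: P 46, Q 18, S 52, R 36, T 0. Winner: S.
The two methods disagree.

no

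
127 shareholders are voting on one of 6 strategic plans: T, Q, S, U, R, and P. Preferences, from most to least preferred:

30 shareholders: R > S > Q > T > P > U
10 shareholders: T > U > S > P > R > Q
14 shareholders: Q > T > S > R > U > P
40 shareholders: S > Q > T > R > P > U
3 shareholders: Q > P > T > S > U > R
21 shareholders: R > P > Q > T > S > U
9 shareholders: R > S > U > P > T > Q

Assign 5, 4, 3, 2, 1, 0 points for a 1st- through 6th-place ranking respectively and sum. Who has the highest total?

T: 30·2 + 10·5 + 14·4 + 40·3 + 3·3 + 21·2 + 9·1 = 346
Q: 30·3 + 10·0 + 14·5 + 40·4 + 3·5 + 21·3 + 9·0 = 398
S: 30·4 + 10·3 + 14·3 + 40·5 + 3·2 + 21·1 + 9·4 = 455
U: 30·0 + 10·4 + 14·1 + 40·0 + 3·1 + 21·0 + 9·3 = 84
R: 30·5 + 10·1 + 14·2 + 40·2 + 3·0 + 21·5 + 9·5 = 418
P: 30·1 + 10·2 + 14·0 + 40·1 + 3·4 + 21·4 + 9·2 = 204
S has the highest Borda score (455).

S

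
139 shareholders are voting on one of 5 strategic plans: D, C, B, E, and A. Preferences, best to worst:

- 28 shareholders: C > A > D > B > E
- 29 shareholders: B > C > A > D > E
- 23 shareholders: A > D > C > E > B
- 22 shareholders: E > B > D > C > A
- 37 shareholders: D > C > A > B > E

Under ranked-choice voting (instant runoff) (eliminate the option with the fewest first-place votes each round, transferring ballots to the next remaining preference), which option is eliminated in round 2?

Round 1: D 37, C 28, B 29, E 22, A 23. Eliminate E.
Round 2: D 37, C 28, B 51, A 23. Eliminate A.

A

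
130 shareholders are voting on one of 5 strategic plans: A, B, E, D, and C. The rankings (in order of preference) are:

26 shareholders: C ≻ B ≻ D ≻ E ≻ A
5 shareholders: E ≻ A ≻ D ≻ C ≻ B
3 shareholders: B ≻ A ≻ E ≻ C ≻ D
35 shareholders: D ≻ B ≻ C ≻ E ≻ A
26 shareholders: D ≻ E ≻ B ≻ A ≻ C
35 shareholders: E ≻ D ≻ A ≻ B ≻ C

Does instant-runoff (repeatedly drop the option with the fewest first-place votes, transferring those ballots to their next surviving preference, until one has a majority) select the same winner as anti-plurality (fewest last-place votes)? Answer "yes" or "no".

no

Instant-runoff — R1 A 0, B 3, E 40, D 61, C 26 (A out); R2 B 3, E 40, D 61, C 26 (B out); R3 E 43, D 61, C 26 (C out); R4 E 43, D 87 (D winner). Winner: D.
Anti-plurality — last-place votes: A 61, B 5, E 0, D 3, C 61. Winner: E.
The two methods disagree.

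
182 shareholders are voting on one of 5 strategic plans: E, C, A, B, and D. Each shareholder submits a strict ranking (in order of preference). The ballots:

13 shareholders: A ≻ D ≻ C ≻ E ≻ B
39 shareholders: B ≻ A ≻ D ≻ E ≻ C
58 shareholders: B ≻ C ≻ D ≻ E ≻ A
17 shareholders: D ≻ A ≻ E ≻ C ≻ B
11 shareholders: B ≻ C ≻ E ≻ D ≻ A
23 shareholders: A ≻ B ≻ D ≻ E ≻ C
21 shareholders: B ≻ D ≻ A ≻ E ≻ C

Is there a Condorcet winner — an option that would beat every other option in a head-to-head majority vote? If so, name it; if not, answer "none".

B

B vs E: 152–30 for B.
B vs C: 152–30 for B.
B vs A: 129–53 for B.
B vs D: 152–30 for B.
B beats every other option head-to-head.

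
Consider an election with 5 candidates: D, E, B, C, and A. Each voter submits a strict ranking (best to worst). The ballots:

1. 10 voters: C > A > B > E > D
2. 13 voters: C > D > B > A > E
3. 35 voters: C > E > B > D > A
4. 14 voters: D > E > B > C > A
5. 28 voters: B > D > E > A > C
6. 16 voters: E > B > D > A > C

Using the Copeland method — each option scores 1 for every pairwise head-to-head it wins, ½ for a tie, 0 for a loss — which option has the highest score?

E

D: beats A; ties C; loses to E and B → score 1.5.
E: beats D, B, and A; ties C → score 3.5.
B: beats D and A; ties C; loses to E → score 2.5.
C: beats A; ties D, E, and B → score 2.5.
A: loses to D, E, B, and C → score 0.
E has the best pairwise record.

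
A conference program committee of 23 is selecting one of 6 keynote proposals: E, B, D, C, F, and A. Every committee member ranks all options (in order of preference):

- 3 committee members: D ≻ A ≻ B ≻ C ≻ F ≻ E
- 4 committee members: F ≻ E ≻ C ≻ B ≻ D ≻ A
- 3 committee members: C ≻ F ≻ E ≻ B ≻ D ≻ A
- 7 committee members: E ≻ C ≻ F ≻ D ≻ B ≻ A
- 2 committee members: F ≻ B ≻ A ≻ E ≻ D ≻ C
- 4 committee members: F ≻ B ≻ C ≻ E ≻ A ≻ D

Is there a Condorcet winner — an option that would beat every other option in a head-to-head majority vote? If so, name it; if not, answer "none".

Checking pairwise contests:
F beats E 16–7.
E beats B 14–9.
E beats D 20–3.
E beats C 13–10.
C beats F 13–10.
E beats A 18–5.
Every option loses at least one head-to-head, so there is no Condorcet winner.

none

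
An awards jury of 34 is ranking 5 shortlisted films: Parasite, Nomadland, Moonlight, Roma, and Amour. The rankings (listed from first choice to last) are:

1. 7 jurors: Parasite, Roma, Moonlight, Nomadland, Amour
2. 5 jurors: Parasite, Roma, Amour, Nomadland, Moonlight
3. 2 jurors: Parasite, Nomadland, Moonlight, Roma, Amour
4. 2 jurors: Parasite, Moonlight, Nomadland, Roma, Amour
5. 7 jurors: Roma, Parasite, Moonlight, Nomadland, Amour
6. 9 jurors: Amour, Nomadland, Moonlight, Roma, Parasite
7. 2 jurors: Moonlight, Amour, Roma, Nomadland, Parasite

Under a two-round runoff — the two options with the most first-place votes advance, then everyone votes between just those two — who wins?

Parasite

Round 1 first-place votes: Parasite 16, Nomadland 0, Moonlight 2, Roma 7, Amour 9.
Parasite and Amour advance.
Runoff: Parasite is preferred to Amour by 23 voters; Amour by 11.
Parasite wins the runoff.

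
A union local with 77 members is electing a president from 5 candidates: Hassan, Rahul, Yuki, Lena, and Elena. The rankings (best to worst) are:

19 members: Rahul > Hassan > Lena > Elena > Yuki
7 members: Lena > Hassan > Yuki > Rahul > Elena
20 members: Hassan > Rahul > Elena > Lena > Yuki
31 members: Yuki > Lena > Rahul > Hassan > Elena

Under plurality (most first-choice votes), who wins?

First-place votes: Hassan 20, Rahul 19, Yuki 31, Lena 7, Elena 0.
Yuki has the most first-place votes.

Yuki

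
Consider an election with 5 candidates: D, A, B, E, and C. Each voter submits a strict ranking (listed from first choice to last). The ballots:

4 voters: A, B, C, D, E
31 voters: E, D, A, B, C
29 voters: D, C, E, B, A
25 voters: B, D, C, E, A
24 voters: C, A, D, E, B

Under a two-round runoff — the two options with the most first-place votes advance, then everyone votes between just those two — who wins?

Round 1 first-place votes: D 29, A 4, B 25, E 31, C 24.
E and D advance.
Runoff: E is preferred to D by 31 voters; D by 82.
D wins the runoff.

D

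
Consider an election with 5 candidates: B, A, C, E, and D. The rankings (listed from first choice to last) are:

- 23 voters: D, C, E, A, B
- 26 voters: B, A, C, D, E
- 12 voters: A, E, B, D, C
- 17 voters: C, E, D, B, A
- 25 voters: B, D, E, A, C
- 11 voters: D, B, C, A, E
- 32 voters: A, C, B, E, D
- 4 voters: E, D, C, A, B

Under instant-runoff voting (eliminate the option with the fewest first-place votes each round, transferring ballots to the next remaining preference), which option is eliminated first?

Round 1: B 51, A 44, C 17, E 4, D 34. Eliminate E.

E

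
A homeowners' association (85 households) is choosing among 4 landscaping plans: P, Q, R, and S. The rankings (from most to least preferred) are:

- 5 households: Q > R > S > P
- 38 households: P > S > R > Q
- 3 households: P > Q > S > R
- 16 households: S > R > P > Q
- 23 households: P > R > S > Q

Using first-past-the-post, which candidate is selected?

First-place votes: P 64, Q 5, R 0, S 16.
P has the most first-place votes.

P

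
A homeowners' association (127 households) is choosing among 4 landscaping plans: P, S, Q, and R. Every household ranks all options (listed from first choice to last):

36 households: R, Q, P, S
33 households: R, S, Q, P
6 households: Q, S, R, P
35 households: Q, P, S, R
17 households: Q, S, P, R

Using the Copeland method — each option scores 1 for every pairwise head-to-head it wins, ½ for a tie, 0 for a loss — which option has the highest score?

R

P: beats S; loses to Q and R → score 1.
S: loses to P, Q, and R → score 0.
Q: beats P and S; loses to R → score 2.
R: beats P, S, and Q → score 3.
R has the best pairwise record.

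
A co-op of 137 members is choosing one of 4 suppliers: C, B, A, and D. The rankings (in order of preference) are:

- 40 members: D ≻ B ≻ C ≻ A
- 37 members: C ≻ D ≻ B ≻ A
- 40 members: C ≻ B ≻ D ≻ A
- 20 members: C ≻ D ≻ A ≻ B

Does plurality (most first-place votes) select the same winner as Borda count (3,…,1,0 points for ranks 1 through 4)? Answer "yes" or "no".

yes

Plurality — first-place votes: C 97, B 0, A 0, D 40. Winner: C.
Borda — scores: C 331, B 197, A 20, D 274. Winner: C.
The two methods agree.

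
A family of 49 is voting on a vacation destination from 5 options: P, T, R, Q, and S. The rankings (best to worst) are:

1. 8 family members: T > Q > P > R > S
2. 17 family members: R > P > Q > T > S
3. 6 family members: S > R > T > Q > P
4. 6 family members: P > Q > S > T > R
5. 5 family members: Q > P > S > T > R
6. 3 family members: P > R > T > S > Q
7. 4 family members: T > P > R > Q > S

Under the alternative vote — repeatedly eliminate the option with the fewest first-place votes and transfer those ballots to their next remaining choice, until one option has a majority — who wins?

P

Round 1: P 9, T 12, R 17, Q 5, S 6. Eliminate Q.
Round 2: P 14, T 12, R 17, S 6. Eliminate S.
Round 3: P 14, T 12, R 23. Eliminate T.
Round 4: P 26, R 23. P has a majority.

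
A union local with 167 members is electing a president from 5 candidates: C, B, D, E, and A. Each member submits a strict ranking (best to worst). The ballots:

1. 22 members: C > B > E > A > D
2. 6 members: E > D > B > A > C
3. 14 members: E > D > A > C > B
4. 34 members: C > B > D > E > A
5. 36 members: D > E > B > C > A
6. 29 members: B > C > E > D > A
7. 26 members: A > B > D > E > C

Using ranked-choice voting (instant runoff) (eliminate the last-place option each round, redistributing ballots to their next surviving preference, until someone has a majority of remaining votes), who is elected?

Round 1: C 56, B 29, D 36, E 20, A 26. Eliminate E.
Round 2: C 56, B 29, D 56, A 26. Eliminate A.
Round 3: C 56, B 55, D 56. Eliminate B.
Round 4: C 85, D 82. C has a majority.

C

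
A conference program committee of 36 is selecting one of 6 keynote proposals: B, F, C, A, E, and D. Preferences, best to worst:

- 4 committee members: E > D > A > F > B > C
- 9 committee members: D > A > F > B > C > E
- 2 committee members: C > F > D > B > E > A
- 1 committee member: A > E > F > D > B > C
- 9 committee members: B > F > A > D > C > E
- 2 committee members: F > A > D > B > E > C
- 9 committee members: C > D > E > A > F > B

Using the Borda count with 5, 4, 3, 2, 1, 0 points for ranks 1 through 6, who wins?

B: 4·1 + 9·2 + 2·2 + 1·1 + 9·5 + 2·2 + 9·0 = 76
F: 4·2 + 9·3 + 2·4 + 1·3 + 9·4 + 2·5 + 9·1 = 101
C: 4·0 + 9·1 + 2·5 + 1·0 + 9·1 + 2·0 + 9·5 = 73
A: 4·3 + 9·4 + 2·0 + 1·5 + 9·3 + 2·4 + 9·2 = 106
E: 4·5 + 9·0 + 2·1 + 1·4 + 9·0 + 2·1 + 9·3 = 55
D: 4·4 + 9·5 + 2·3 + 1·2 + 9·2 + 2·3 + 9·4 = 129
D has the highest Borda score (129).

D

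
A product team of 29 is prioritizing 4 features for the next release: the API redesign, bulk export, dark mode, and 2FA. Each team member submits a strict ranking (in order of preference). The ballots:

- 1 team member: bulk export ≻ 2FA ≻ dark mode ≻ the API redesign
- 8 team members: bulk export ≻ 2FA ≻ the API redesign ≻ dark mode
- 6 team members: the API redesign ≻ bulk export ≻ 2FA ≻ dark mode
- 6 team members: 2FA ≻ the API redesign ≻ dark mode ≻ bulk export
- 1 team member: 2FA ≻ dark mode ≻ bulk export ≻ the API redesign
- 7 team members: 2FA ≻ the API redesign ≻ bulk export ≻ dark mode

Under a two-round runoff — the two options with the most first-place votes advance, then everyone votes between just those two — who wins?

bulk export

Round 1 first-place votes: the API redesign 6, bulk export 9, dark mode 0, 2FA 14.
2FA and bulk export advance.
Runoff: 2FA is preferred to bulk export by 14 voters; bulk export by 15.
bulk export wins the runoff.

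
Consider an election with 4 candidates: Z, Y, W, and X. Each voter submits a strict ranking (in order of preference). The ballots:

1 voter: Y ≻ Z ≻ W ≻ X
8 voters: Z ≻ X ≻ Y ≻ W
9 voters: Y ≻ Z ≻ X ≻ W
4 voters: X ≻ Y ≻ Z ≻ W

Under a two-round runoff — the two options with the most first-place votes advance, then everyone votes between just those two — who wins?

Y

Round 1 first-place votes: Z 8, Y 10, W 0, X 4.
Y and Z advance.
Runoff: Y is preferred to Z by 14 voters; Z by 8.
Y wins the runoff.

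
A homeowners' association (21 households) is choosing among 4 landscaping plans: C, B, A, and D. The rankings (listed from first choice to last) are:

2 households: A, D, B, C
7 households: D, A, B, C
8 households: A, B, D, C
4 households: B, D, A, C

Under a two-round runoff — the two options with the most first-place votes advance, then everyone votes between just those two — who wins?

Round 1 first-place votes: C 0, B 4, A 10, D 7.
A and D advance.
Runoff: A is preferred to D by 10 voters; D by 11.
D wins the runoff.

D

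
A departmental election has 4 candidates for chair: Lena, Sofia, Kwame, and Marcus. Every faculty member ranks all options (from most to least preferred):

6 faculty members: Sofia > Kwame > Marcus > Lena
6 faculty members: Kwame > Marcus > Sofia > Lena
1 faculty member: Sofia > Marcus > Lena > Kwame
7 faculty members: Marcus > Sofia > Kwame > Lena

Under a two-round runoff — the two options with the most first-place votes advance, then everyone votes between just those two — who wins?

Round 1 first-place votes: Lena 0, Sofia 7, Kwame 6, Marcus 7.
Sofia and Marcus advance.
Runoff: Sofia is preferred to Marcus by 7 voters; Marcus by 13.
Marcus wins the runoff.

Marcus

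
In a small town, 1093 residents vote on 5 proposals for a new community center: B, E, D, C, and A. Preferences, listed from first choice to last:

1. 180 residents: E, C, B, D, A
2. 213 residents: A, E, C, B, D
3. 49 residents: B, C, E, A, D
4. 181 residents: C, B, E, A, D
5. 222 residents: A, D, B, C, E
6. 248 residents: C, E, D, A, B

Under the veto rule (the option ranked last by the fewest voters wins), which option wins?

Last-place votes: B 248, E 222, D 443, C 0, A 180.
C is ranked last by the fewest voters, so C wins.

C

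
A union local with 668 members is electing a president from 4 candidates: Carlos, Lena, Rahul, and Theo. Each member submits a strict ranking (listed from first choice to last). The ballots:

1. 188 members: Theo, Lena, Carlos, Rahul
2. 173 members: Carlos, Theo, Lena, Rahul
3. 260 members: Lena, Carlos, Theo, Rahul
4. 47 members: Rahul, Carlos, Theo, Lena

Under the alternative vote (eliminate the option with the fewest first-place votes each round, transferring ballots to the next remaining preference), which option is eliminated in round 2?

Theo

Round 1: Carlos 173, Lena 260, Rahul 47, Theo 188. Eliminate Rahul.
Round 2: Carlos 220, Lena 260, Theo 188. Eliminate Theo.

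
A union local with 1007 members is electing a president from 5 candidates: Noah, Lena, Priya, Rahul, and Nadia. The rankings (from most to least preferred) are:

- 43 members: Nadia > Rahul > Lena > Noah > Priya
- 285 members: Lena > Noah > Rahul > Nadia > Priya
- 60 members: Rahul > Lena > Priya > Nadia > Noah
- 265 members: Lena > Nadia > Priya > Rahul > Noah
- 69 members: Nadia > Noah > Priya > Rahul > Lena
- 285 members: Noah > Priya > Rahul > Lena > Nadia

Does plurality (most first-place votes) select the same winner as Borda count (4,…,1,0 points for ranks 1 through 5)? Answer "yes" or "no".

Plurality — first-place votes: Noah 285, Lena 550, Priya 0, Rahul 60, Nadia 112. Winner: Lena.
Borda — scores: Noah 2245, Lena 2751, Priya 1643, Rahul 1843, Nadia 1588. Winner: Lena.
The two methods agree.

yes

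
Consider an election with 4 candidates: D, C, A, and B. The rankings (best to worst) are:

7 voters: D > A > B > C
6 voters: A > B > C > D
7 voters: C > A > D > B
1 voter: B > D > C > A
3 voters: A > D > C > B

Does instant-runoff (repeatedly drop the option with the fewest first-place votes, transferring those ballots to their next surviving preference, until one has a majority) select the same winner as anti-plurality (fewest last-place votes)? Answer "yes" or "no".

Instant-runoff — R1 D 7, C 7, A 9, B 1 (B out); R2 D 8, C 7, A 9 (C out); R3 D 8, A 16 (A winner). Winner: A.
Anti-plurality — last-place votes: D 6, C 7, A 1, B 10. Winner: A.
The two methods agree.

yes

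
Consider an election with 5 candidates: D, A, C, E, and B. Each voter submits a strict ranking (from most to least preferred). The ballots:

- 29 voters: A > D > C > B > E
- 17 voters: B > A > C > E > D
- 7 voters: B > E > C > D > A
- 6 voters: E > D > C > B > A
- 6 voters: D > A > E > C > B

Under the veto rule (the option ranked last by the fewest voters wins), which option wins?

Last-place votes: D 17, A 13, C 0, E 29, B 6.
C is ranked last by the fewest voters, so C wins.

C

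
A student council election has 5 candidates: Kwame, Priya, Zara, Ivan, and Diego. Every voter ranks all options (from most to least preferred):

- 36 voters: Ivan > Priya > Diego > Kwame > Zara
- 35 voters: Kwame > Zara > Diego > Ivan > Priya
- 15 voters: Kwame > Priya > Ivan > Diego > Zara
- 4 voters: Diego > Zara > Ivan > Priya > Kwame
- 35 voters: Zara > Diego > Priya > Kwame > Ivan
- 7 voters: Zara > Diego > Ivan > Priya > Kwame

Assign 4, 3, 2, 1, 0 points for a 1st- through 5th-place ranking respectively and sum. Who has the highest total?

Diego

Kwame: 36·1 + 35·4 + 15·4 + 4·0 + 35·1 + 7·0 = 271
Priya: 36·3 + 35·0 + 15·3 + 4·1 + 35·2 + 7·1 = 234
Zara: 36·0 + 35·3 + 15·0 + 4·3 + 35·4 + 7·4 = 285
Ivan: 36·4 + 35·1 + 15·2 + 4·2 + 35·0 + 7·2 = 231
Diego: 36·2 + 35·2 + 15·1 + 4·4 + 35·3 + 7·3 = 299
Diego has the highest Borda score (299).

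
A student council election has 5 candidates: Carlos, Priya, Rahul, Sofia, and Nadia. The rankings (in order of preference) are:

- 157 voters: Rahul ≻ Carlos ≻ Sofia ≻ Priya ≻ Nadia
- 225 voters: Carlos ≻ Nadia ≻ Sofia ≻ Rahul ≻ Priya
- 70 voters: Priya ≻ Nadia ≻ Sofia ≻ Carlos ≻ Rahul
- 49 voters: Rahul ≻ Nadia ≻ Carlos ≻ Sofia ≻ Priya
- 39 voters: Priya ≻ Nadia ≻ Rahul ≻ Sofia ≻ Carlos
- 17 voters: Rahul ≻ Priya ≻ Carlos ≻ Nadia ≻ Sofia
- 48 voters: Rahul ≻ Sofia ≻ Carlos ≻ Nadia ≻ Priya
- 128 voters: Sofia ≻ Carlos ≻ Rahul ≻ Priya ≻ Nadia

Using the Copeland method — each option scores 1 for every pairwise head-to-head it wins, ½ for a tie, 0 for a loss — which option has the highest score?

Carlos: beats Priya, Rahul, Sofia, and Nadia → score 4.
Priya: beats Nadia; loses to Carlos, Rahul, and Sofia → score 1.
Rahul: beats Priya and Nadia; loses to Carlos and Sofia → score 2.
Sofia: beats Priya and Rahul; loses to Carlos and Nadia → score 2.
Nadia: beats Sofia; loses to Carlos, Priya, and Rahul → score 1.
Carlos has the best pairwise record.

Carlos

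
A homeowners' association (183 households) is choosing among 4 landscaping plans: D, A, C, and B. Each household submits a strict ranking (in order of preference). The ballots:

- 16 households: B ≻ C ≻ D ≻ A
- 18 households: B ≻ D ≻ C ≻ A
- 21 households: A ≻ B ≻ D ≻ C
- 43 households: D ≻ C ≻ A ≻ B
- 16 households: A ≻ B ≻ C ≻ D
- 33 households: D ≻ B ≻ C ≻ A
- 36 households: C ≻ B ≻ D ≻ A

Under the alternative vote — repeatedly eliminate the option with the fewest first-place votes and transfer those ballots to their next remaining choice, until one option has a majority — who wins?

Round 1: D 76, A 37, C 36, B 34. Eliminate B.
Round 2: D 94, A 37, C 52. D has a majority.

D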